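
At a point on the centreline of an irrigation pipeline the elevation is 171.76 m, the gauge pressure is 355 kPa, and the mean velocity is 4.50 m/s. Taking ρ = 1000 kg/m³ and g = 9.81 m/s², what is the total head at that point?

h ≈ 208.98 m

Pressure head ψ = P/(ρg) = 355×1000 / (1000 × 9.81) = 36.19 m.
Velocity head = v²/(2g) = 4.50² / (2 × 9.81) = 1.032 m.
h = z + ψ + v²/(2g) = 171.76 + 36.19 + 1.032 = 208.98 m.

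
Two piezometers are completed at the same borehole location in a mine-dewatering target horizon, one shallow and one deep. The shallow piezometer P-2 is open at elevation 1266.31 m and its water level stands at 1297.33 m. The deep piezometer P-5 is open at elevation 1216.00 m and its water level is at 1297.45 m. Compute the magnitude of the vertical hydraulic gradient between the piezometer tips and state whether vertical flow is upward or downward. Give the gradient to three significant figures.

|i_v| ≈ 0.00239; vertical flow is upward

Total head at P-2: h = 1297.33 m (water level in the standpipe).
Total head at P-5: h = 1297.45 m.
Δh = h(P-2) − h(P-5) = 1297.33 − 1297.45 = -0.12 m.
Vertical separation Δz = 1266.31 − 1216.00 = 50.31 m.
|i_v| = |Δh| / Δz = 0.12 / 50.31 = 0.00239.
Head is higher in the deep piezometer, so vertical flow is upward (discharge condition).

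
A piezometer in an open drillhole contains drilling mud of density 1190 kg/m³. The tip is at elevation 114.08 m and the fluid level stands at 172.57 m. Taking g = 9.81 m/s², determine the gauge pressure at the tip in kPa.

P ≈ 683 kPa

Pressure head ψ = h − z = 172.57 − 114.08 = 58.49 m.
P = ρgψ = 1190 × 9.81 × 58.49 = 682806 Pa ≈ 683 kPa.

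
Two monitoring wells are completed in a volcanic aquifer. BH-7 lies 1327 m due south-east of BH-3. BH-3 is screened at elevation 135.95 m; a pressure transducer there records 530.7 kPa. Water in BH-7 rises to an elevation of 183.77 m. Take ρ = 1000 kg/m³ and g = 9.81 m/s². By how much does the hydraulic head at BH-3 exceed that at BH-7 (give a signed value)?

Δh ≈ 6.28 m

Pressure head at BH-3: ψ = P/(ρg) = 530.7×1000 / (1000 × 9.81) = 54.10 m.
Total head at BH-3: h = z + ψ = 135.95 + 54.10 = 190.05 m.
Total head at BH-7: h = 183.77 m (water level in the piezometer is the total head).
Head difference: h(BH-3) − h(BH-7) = 190.05 − 183.77 = 6.28 m.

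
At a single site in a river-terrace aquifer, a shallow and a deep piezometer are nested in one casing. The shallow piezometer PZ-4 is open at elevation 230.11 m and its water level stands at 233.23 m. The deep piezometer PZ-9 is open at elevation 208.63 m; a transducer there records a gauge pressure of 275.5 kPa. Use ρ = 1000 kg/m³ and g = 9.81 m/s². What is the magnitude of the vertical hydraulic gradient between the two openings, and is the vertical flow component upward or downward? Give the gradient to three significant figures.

Total head at PZ-4: h = 233.23 m (water level in the standpipe).
Pressure head at PZ-9: ψ = P/(ρg) = 275.5×1000 / (1000 × 9.81) = 28.08 m.
Total head at PZ-9: h = z + ψ = 208.63 + 28.08 = 236.71 m.
Δh = h(PZ-4) − h(PZ-9) = 233.23 − 236.71 = -3.48 m.
Vertical separation Δz = 230.11 − 208.63 = 21.48 m.
|i_v| = |Δh| / Δz = 3.48 / 21.48 = 0.162.
Head is higher in the deep piezometer, so vertical flow is upward (discharge condition).

|i_v| ≈ 0.162; vertical flow is upward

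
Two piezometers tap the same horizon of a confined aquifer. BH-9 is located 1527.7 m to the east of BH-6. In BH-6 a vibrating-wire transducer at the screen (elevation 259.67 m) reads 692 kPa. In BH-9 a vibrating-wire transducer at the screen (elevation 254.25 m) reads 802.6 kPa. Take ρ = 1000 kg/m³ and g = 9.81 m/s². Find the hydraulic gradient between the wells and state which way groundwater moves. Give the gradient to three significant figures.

i ≈ 0.00383; groundwater flows toward the west

Pressure head at BH-6: ψ = P/(ρg) = 692×1000 / (1000 × 9.81) = 70.54 m.
Total head at BH-6: h = z + ψ = 259.67 + 70.54 = 330.21 m.
Pressure head at BH-9: ψ = P/(ρg) = 802.6×1000 / (1000 × 9.81) = 81.81 m.
Total head at BH-9: h = z + ψ = 254.25 + 81.81 = 336.06 m.
Head difference: h(BH-6) − h(BH-9) = 330.21 − 336.06 = -5.85 m.
Hydraulic gradient: i = |Δh| / L = 5.85 / 1527.7 = 0.00383.
Flow is from higher to lower head: from BH-9 toward BH-6, i.e. toward the west.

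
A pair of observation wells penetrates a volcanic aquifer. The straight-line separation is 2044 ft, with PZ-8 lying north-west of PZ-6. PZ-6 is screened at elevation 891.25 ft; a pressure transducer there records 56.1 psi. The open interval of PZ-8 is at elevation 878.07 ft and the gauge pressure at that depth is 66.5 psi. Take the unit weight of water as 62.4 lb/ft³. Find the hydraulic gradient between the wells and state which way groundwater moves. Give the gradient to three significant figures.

Pressure head at PZ-6: ψ = 144·P/γ = 144 × 56.1 / 62.4 = 129.46 ft.
Total head at PZ-6: h = z + ψ = 891.25 + 129.46 = 1020.71 ft.
Pressure head at PZ-8: ψ = 144·P/γ = 144 × 66.5 / 62.4 = 153.46 ft.
Total head at PZ-8: h = z + ψ = 878.07 + 153.46 = 1031.53 ft.
Head difference: h(PZ-6) − h(PZ-8) = 1020.71 − 1031.53 = -10.82 ft.
Hydraulic gradient: i = |Δh| / L = 10.82 / 2044 = 0.00529.
Flow is from higher to lower head: from PZ-8 toward PZ-6, i.e. toward the south-east.

i ≈ 0.00529; groundwater flows toward the south-east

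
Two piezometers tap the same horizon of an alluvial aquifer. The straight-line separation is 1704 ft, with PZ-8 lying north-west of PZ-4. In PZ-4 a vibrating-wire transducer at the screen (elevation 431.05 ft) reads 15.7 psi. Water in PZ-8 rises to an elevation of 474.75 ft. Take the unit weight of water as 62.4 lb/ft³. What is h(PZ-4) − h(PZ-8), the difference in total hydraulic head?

Δh ≈ -7.47 ft

Pressure head at PZ-4: ψ = 144·P/γ = 144 × 15.7 / 62.4 = 36.23 ft.
Total head at PZ-4: h = z + ψ = 431.05 + 36.23 = 467.28 ft.
Total head at PZ-8: h = 474.75 ft (water level in the piezometer is the total head).
Head difference: h(PZ-4) − h(PZ-8) = 467.28 − 474.75 = -7.47 ft.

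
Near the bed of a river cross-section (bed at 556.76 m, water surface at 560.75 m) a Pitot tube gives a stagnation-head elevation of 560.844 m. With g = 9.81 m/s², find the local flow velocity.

Near the bed, under hydrostatic conditions, the piezometric head (z + ψ) equals the free-surface elevation, 560.75 m.
Velocity head = total − piezometric = 560.844 − 560.75 = 0.094 m.
v = √(2g·h_v) = √(2 × 9.81 × 0.094) = 1.36 m/s.

v ≈ 1.36 m/s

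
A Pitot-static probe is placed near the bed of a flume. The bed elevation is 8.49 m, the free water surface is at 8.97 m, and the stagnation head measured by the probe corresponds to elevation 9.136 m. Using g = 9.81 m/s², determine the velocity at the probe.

v ≈ 1.80 m/s

Near the bed, under hydrostatic conditions, the piezometric head (z + ψ) equals the free-surface elevation, 8.97 m.
Velocity head = total − piezometric = 9.136 − 8.97 = 0.166 m.
v = √(2g·h_v) = √(2 × 9.81 × 0.166) = 1.80 m/s.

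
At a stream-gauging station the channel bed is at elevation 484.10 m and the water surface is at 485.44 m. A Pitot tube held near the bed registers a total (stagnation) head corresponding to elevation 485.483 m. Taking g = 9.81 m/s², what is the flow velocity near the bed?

v ≈ 0.919 m/s

Near the bed, under hydrostatic conditions, the piezometric head (z + ψ) equals the free-surface elevation, 485.44 m.
Velocity head = total − piezometric = 485.483 − 485.44 = 0.043 m.
v = √(2g·h_v) = √(2 × 9.81 × 0.043) = 0.919 m/s.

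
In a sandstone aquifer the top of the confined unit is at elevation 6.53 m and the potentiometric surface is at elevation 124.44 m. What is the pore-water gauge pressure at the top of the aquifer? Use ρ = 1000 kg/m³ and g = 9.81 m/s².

Pressure head at the aquifer top: ψ = h − z = 124.44 − 6.53 = 117.91 m.
P = ρgψ = 1000 × 9.81 × 117.91 = 1156697 Pa ≈ 1160 kPa.

P ≈ 1160 kPa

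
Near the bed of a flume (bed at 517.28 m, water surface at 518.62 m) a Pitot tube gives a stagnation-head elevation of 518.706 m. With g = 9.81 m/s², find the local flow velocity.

v ≈ 1.30 m/s

Near the bed, under hydrostatic conditions, the piezometric head (z + ψ) equals the free-surface elevation, 518.62 m.
Velocity head = total − piezometric = 518.706 − 518.62 = 0.086 m.
v = √(2g·h_v) = √(2 × 9.81 × 0.086) = 1.30 m/s.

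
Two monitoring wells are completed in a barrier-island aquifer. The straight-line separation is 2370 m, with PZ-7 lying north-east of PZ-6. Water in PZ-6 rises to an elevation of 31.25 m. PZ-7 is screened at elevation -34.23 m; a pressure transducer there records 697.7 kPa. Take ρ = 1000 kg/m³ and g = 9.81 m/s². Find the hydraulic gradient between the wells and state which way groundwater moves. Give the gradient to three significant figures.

Total head at PZ-6: h = 31.25 m (water level in the piezometer is the total head).
Pressure head at PZ-7: ψ = P/(ρg) = 697.7×1000 / (1000 × 9.81) = 71.12 m.
Total head at PZ-7: h = z + ψ = -34.23 + 71.12 = 36.89 m.
Head difference: h(PZ-6) − h(PZ-7) = 31.25 − 36.89 = -5.64 m.
Hydraulic gradient: i = |Δh| / L = 5.64 / 2370 = 0.00238.
Flow is from higher to lower head: from PZ-7 toward PZ-6, i.e. toward the south-west.

i ≈ 0.00238; groundwater flows toward the south-west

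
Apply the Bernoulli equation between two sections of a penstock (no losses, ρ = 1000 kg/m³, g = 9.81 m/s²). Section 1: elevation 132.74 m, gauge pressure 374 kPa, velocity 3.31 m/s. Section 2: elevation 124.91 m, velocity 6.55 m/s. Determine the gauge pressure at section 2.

P₂ ≈ 435 kPa

Pressure head at 1: ψ₁ = P₁/(ρg) = 374×1000 / (1000 × 9.81) = 38.12 m.
Velocity heads: v₁²/2g = 3.31²/19.62 = 0.558 m; v₂²/2g = 6.55²/19.62 = 2.187 m.
Total head H = z₁ + ψ₁ + v₁²/2g = 132.74 + 38.12 + 0.558 = 171.42 m.
ψ₂ = H − z₂ − v₂²/2g = 171.42 − 124.91 − 2.187 = 44.32 m.
P₂ = ρgψ₂ = 1000 × 9.81 × 44.32 ≈ 435 kPa.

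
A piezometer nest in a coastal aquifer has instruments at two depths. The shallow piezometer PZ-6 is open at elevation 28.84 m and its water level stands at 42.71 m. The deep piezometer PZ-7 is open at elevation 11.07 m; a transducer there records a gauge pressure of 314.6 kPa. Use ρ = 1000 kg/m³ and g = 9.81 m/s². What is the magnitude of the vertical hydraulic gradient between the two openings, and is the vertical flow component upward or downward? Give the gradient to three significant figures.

Total head at PZ-6: h = 42.71 m (water level in the standpipe).
Pressure head at PZ-7: ψ = P/(ρg) = 314.6×1000 / (1000 × 9.81) = 32.07 m.
Total head at PZ-7: h = z + ψ = 11.07 + 32.07 = 43.14 m.
Δh = h(PZ-6) − h(PZ-7) = 42.71 − 43.14 = -0.43 m.
Vertical separation Δz = 28.84 − 11.07 = 17.77 m.
|i_v| = |Δh| / Δz = 0.43 / 17.77 = 0.0242.
Head is higher in the deep piezometer, so vertical flow is upward (discharge condition).

|i_v| ≈ 0.0242; vertical flow is upward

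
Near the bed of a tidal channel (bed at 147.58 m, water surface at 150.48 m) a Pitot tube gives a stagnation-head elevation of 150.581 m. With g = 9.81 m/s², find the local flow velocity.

v ≈ 1.41 m/s

Near the bed, under hydrostatic conditions, the piezometric head (z + ψ) equals the free-surface elevation, 150.48 m.
Velocity head = total − piezometric = 150.581 − 150.48 = 0.101 m.
v = √(2g·h_v) = √(2 × 9.81 × 0.101) = 1.41 m/s.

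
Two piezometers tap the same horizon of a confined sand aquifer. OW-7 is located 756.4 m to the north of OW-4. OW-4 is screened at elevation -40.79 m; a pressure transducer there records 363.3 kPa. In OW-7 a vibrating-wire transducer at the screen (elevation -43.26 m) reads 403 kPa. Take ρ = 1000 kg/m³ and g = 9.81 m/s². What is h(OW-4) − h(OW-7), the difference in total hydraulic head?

Δh ≈ -1.58 m

Pressure head at OW-4: ψ = P/(ρg) = 363.3×1000 / (1000 × 9.81) = 37.03 m.
Total head at OW-4: h = z + ψ = -40.79 + 37.03 = -3.76 m.
Pressure head at OW-7: ψ = P/(ρg) = 403×1000 / (1000 × 9.81) = 41.08 m.
Total head at OW-7: h = z + ψ = -43.26 + 41.08 = -2.18 m.
Head difference: h(OW-4) − h(OW-7) = -3.76 − (-2.18) = -1.58 m.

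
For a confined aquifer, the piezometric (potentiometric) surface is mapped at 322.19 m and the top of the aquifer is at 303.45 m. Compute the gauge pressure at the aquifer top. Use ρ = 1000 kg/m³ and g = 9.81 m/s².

Pressure head at the aquifer top: ψ = h − z = 322.19 − 303.45 = 18.74 m.
P = ρgψ = 1000 × 9.81 × 18.74 = 183839 Pa ≈ 184 kPa.

P ≈ 184 kPa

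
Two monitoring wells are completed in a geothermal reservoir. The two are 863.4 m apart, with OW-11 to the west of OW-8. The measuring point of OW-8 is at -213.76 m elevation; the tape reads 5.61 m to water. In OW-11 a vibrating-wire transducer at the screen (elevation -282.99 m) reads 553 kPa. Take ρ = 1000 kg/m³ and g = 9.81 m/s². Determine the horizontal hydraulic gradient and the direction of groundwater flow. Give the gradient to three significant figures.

i ≈ 0.00840; groundwater flows toward the west

Total head at OW-8: h = -213.76 − 5.61 = -219.37 m.
Pressure head at OW-11: ψ = P/(ρg) = 553×1000 / (1000 × 9.81) = 56.37 m.
Total head at OW-11: h = z + ψ = -282.99 + 56.37 = -226.62 m.
Head difference: h(OW-8) − h(OW-11) = -219.37 − (-226.62) = 7.25 m.
Hydraulic gradient: i = |Δh| / L = 7.25 / 863.4 = 0.00840.
Flow is from higher to lower head: from OW-8 toward OW-11, i.e. toward the west.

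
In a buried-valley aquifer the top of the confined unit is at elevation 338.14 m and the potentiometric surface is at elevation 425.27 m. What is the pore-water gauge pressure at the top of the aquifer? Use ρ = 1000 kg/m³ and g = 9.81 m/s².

P ≈ 855 kPa

Pressure head at the aquifer top: ψ = h − z = 425.27 − 338.14 = 87.13 m.
P = ρgψ = 1000 × 9.81 × 87.13 = 854745 Pa ≈ 855 kPa.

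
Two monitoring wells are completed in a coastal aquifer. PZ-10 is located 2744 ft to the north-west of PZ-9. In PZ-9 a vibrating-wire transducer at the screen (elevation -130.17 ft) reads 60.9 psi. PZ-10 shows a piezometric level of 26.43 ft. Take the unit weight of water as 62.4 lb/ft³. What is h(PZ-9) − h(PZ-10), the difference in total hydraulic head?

Δh ≈ -16.06 ft

Pressure head at PZ-9: ψ = 144·P/γ = 144 × 60.9 / 62.4 = 140.54 ft.
Total head at PZ-9: h = z + ψ = -130.17 + 140.54 = 10.37 ft.
Total head at PZ-10: h = 26.43 ft (water level in the piezometer is the total head).
Head difference: h(PZ-9) − h(PZ-10) = 10.37 − 26.43 = -16.06 ft.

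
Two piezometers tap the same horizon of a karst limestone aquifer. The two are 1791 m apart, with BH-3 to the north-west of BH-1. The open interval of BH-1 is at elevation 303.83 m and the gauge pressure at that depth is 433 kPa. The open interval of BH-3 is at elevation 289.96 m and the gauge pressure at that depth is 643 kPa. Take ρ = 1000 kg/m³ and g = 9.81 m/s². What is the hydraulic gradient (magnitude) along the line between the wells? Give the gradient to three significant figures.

Pressure head at BH-1: ψ = P/(ρg) = 433×1000 / (1000 × 9.81) = 44.14 m.
Total head at BH-1: h = z + ψ = 303.83 + 44.14 = 347.97 m.
Pressure head at BH-3: ψ = P/(ρg) = 643×1000 / (1000 × 9.81) = 65.55 m.
Total head at BH-3: h = z + ψ = 289.96 + 65.55 = 355.51 m.
Head difference: h(BH-1) − h(BH-3) = 347.97 − 355.51 = -7.54 m.
Hydraulic gradient: i = |Δh| / L = 7.54 / 1791 = 0.00421.

i ≈ 0.00421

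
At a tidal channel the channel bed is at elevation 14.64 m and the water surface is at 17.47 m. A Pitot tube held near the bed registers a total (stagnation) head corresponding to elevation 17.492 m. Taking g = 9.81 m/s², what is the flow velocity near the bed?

v ≈ 0.657 m/s

Near the bed, under hydrostatic conditions, the piezometric head (z + ψ) equals the free-surface elevation, 17.47 m.
Velocity head = total − piezometric = 17.492 − 17.47 = 0.022 m.
v = √(2g·h_v) = √(2 × 9.81 × 0.022) = 0.657 m/s.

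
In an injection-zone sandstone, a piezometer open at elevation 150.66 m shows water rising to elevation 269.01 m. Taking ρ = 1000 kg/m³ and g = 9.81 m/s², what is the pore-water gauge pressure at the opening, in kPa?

Pressure head ψ = h − z = 269.01 − 150.66 = 118.35 m.
P = ρgψ = 1000 × 9.81 × 118.35 = 1161014 Pa ≈ 1160 kPa.

P ≈ 1160 kPa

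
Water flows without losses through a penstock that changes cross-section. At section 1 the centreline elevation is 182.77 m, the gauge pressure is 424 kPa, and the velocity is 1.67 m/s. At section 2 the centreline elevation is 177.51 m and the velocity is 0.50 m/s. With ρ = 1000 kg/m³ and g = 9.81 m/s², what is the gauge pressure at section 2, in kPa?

Pressure head at 1: ψ₁ = P₁/(ρg) = 424×1000 / (1000 × 9.81) = 43.22 m.
Velocity heads: v₁²/2g = 1.67²/19.62 = 0.142 m; v₂²/2g = 0.50²/19.62 = 0.013 m.
Total head H = z₁ + ψ₁ + v₁²/2g = 182.77 + 43.22 + 0.142 = 226.13 m.
ψ₂ = H − z₂ − v₂²/2g = 226.13 − 177.51 − 0.013 = 48.61 m.
P₂ = ρgψ₂ = 1000 × 9.81 × 48.61 ≈ 477 kPa.

P₂ ≈ 477 kPa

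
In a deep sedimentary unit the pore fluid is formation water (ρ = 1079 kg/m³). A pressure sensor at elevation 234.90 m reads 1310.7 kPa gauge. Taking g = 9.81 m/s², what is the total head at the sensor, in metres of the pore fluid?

ψ = P/(ρg) = 1310.7×1000 / (1079 × 9.81) = 123.83 m.
h = z + ψ = 234.90 + 123.83 = 358.73 m.

h ≈ 358.73 m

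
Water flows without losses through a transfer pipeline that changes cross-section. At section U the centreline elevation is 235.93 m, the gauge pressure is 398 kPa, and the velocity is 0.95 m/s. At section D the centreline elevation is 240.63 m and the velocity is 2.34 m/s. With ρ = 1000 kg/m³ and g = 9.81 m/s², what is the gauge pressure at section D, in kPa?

P₂ ≈ 350 kPa

Pressure head at U: ψ₁ = P₁/(ρg) = 398×1000 / (1000 × 9.81) = 40.57 m.
Velocity heads: v₁²/2g = 0.95²/19.62 = 0.046 m; v₂²/2g = 2.34²/19.62 = 0.279 m.
Total head H = z₁ + ψ₁ + v₁²/2g = 235.93 + 40.57 + 0.046 = 276.55 m.
ψ₂ = H − z₂ − v₂²/2g = 276.55 − 240.63 − 0.279 = 35.64 m.
P₂ = ρgψ₂ = 1000 × 9.81 × 35.64 ≈ 350 kPa.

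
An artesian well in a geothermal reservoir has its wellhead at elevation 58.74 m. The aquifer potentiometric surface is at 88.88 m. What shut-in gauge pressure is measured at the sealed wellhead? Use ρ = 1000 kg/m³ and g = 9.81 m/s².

P ≈ 296 kPa

Head above the cap: Δh = 88.88 − 58.74 = 30.14 m.
P = ρgΔh = 1000 × 9.81 × 30.14 = 295673 Pa ≈ 296 kPa.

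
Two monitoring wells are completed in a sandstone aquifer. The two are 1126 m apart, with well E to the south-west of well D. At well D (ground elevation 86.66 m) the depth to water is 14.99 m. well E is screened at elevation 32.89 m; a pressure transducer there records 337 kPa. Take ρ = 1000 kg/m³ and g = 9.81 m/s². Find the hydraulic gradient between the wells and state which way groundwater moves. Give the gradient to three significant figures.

Total head at well D: h = 86.66 − 14.99 = 71.67 m.
Pressure head at well E: ψ = P/(ρg) = 337×1000 / (1000 × 9.81) = 34.35 m.
Total head at well E: h = z + ψ = 32.89 + 34.35 = 67.24 m.
Head difference: h(well D) − h(well E) = 71.67 − 67.24 = 4.43 m.
Hydraulic gradient: i = |Δh| / L = 4.43 / 1126 = 0.00393.
Flow is from higher to lower head: from well D toward well E, i.e. toward the south-west.

i ≈ 0.00393; groundwater flows toward the south-west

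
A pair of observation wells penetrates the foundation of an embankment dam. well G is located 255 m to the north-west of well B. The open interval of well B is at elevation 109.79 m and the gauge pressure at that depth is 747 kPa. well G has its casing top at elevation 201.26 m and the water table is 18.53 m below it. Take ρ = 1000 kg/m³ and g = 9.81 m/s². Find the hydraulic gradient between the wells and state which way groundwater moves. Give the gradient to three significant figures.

Pressure head at well B: ψ = P/(ρg) = 747×1000 / (1000 × 9.81) = 76.15 m.
Total head at well B: h = z + ψ = 109.79 + 76.15 = 185.94 m.
Total head at well G: h = 201.26 − 18.53 = 182.73 m.
Head difference: h(well B) − h(well G) = 185.94 − 182.73 = 3.21 m.
Hydraulic gradient: i = |Δh| / L = 3.21 / 255 = 0.0126.
Flow is from higher to lower head: from well B toward well G, i.e. toward the north-west.

i ≈ 0.0126; groundwater flows toward the north-west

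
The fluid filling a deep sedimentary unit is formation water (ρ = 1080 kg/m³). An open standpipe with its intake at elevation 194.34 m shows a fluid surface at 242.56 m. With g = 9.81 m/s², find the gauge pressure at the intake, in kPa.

P ≈ 511 kPa

Pressure head ψ = h − z = 242.56 − 194.34 = 48.22 m.
P = ρgψ = 1080 × 9.81 × 48.22 = 510881 Pa ≈ 511 kPa.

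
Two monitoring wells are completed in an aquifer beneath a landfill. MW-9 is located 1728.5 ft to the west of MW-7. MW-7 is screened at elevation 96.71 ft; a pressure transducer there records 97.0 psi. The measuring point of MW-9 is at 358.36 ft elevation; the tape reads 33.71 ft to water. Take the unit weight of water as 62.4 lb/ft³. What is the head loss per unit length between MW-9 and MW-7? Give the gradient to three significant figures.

i ≈ 0.00237 ft/ft

Pressure head at MW-7: ψ = 144·P/γ = 144 × 97.0 / 62.4 = 223.85 ft.
Total head at MW-7: h = z + ψ = 96.71 + 223.85 = 320.56 ft.
Total head at MW-9: h = 358.36 − 33.71 = 324.65 ft.
Head difference: h(MW-7) − h(MW-9) = 320.56 − 324.65 = -4.09 ft.
Hydraulic gradient: i = |Δh| / L = 4.09 / 1728.5 = 0.00237.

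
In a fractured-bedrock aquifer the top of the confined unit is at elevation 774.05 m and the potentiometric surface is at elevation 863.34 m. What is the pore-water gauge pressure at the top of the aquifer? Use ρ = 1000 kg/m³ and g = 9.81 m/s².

P ≈ 876 kPa

Pressure head at the aquifer top: ψ = h − z = 863.34 − 774.05 = 89.29 m.
P = ρgψ = 1000 × 9.81 × 89.29 = 875935 Pa ≈ 876 kPa.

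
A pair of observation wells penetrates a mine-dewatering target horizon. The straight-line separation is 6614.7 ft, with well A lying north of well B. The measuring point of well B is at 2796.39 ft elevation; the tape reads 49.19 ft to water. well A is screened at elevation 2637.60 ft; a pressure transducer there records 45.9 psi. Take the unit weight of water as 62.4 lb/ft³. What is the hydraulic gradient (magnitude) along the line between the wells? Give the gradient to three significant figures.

Total head at well B: h = 2796.39 − 49.19 = 2747.20 ft.
Pressure head at well A: ψ = 144·P/γ = 144 × 45.9 / 62.4 = 105.92 ft.
Total head at well A: h = z + ψ = 2637.60 + 105.92 = 2743.52 ft.
Head difference: h(well B) − h(well A) = 2747.20 − 2743.52 = 3.68 ft.
Hydraulic gradient: i = |Δh| / L = 3.68 / 6614.7 = 0.000556.

i ≈ 0.000556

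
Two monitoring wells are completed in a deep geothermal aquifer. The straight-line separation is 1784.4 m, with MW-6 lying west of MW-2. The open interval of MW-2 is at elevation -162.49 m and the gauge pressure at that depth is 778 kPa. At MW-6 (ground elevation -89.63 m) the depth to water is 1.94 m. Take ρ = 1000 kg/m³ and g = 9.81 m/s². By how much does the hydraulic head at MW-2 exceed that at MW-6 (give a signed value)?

Δh ≈ 8.39 m

Pressure head at MW-2: ψ = P/(ρg) = 778×1000 / (1000 × 9.81) = 79.31 m.
Total head at MW-2: h = z + ψ = -162.49 + 79.31 = -83.18 m.
Total head at MW-6: h = -89.63 − 1.94 = -91.57 m.
Head difference: h(MW-2) − h(MW-6) = -83.18 − (-91.57) = 8.39 m.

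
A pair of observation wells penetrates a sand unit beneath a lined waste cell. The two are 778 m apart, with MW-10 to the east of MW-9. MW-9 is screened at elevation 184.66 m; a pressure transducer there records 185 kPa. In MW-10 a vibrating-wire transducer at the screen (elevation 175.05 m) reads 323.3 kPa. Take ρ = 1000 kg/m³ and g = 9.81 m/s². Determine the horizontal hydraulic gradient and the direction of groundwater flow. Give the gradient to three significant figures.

Pressure head at MW-9: ψ = P/(ρg) = 185×1000 / (1000 × 9.81) = 18.86 m.
Total head at MW-9: h = z + ψ = 184.66 + 18.86 = 203.52 m.
Pressure head at MW-10: ψ = P/(ρg) = 323.3×1000 / (1000 × 9.81) = 32.96 m.
Total head at MW-10: h = z + ψ = 175.05 + 32.96 = 208.01 m.
Head difference: h(MW-9) − h(MW-10) = 203.52 − 208.01 = -4.49 m.
Hydraulic gradient: i = |Δh| / L = 4.49 / 778 = 0.00577.
Flow is from higher to lower head: from MW-10 toward MW-9, i.e. toward the west.

i ≈ 0.00577; groundwater flows toward the west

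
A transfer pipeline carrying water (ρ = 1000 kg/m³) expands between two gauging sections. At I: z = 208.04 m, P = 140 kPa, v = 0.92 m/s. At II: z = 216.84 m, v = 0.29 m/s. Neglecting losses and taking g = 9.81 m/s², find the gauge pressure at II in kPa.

Pressure head at I: ψ₁ = P₁/(ρg) = 140×1000 / (1000 × 9.81) = 14.27 m.
Velocity heads: v₁²/2g = 0.92²/19.62 = 0.043 m; v₂²/2g = 0.29²/19.62 = 0.004 m.
Total head H = z₁ + ψ₁ + v₁²/2g = 208.04 + 14.27 + 0.043 = 222.35 m.
ψ₂ = H − z₂ − v₂²/2g = 222.35 − 216.84 − 0.004 = 5.51 m.
P₂ = ρgψ₂ = 1000 × 9.81 × 5.51 ≈ 54.1 kPa.

P₂ ≈ 54.1 kPa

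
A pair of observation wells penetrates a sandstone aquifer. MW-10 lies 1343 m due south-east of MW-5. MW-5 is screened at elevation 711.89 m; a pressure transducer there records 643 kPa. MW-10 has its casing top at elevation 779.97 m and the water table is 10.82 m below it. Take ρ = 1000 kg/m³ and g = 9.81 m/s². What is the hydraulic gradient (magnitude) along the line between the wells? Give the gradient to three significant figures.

i ≈ 0.00617

Pressure head at MW-5: ψ = P/(ρg) = 643×1000 / (1000 × 9.81) = 65.55 m.
Total head at MW-5: h = z + ψ = 711.89 + 65.55 = 777.44 m.
Total head at MW-10: h = 779.97 − 10.82 = 769.15 m.
Head difference: h(MW-5) − h(MW-10) = 777.44 − 769.15 = 8.29 m.
Hydraulic gradient: i = |Δh| / L = 8.29 / 1343 = 0.00617.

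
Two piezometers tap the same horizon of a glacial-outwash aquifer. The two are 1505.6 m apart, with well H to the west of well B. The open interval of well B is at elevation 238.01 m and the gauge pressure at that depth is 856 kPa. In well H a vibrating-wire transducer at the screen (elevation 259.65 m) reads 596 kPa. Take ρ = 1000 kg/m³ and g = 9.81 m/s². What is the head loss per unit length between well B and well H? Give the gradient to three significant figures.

Pressure head at well B: ψ = P/(ρg) = 856×1000 / (1000 × 9.81) = 87.26 m.
Total head at well B: h = z + ψ = 238.01 + 87.26 = 325.27 m.
Pressure head at well H: ψ = P/(ρg) = 596×1000 / (1000 × 9.81) = 60.75 m.
Total head at well H: h = z + ψ = 259.65 + 60.75 = 320.40 m.
Head difference: h(well B) − h(well H) = 325.27 − 320.40 = 4.87 m.
Hydraulic gradient: i = |Δh| / L = 4.87 / 1505.6 = 0.00323.

i ≈ 0.00323 m/m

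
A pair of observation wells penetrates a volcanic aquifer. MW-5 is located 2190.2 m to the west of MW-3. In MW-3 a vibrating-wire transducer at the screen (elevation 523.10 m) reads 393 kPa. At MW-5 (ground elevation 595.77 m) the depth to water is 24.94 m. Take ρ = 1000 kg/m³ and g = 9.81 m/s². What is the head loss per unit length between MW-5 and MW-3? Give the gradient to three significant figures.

i ≈ 0.00350 m/m

Pressure head at MW-3: ψ = P/(ρg) = 393×1000 / (1000 × 9.81) = 40.06 m.
Total head at MW-3: h = z + ψ = 523.10 + 40.06 = 563.16 m.
Total head at MW-5: h = 595.77 − 24.94 = 570.83 m.
Head difference: h(MW-3) − h(MW-5) = 563.16 − 570.83 = -7.67 m.
Hydraulic gradient: i = |Δh| / L = 7.67 / 2190.2 = 0.00350.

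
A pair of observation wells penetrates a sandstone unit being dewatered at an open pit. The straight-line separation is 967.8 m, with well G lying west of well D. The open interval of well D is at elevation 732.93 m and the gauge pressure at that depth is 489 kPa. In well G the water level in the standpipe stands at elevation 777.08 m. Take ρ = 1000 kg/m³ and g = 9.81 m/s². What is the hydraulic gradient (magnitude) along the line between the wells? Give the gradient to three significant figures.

Pressure head at well D: ψ = P/(ρg) = 489×1000 / (1000 × 9.81) = 49.85 m.
Total head at well D: h = z + ψ = 732.93 + 49.85 = 782.78 m.
Total head at well G: h = 777.08 m (water level in the piezometer is the total head).
Head difference: h(well D) − h(well G) = 782.78 − 777.08 = 5.70 m.
Hydraulic gradient: i = |Δh| / L = 5.70 / 967.8 = 0.00589.

i ≈ 0.00589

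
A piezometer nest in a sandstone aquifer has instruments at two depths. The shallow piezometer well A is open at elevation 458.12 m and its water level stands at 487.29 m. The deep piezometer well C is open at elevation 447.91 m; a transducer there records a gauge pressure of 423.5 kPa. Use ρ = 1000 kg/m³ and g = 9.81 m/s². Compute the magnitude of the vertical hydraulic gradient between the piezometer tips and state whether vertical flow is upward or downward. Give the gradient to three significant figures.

|i_v| ≈ 0.371; vertical flow is upward

Total head at well A: h = 487.29 m (water level in the standpipe).
Pressure head at well C: ψ = P/(ρg) = 423.5×1000 / (1000 × 9.81) = 43.17 m.
Total head at well C: h = z + ψ = 447.91 + 43.17 = 491.08 m.
Δh = h(well A) − h(well C) = 487.29 − 491.08 = -3.79 m.
Vertical separation Δz = 458.12 − 447.91 = 10.21 m.
|i_v| = |Δh| / Δz = 3.79 / 10.21 = 0.371.
Head is higher in the deep piezometer, so vertical flow is upward (discharge condition).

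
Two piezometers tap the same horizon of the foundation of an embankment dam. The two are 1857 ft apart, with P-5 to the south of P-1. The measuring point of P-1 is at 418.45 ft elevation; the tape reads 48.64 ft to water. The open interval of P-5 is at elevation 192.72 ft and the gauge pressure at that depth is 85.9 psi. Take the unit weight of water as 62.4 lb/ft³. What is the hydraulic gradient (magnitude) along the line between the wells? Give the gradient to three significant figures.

Total head at P-1: h = 418.45 − 48.64 = 369.81 ft.
Pressure head at P-5: ψ = 144·P/γ = 144 × 85.9 / 62.4 = 198.23 ft.
Total head at P-5: h = z + ψ = 192.72 + 198.23 = 390.95 ft.
Head difference: h(P-1) − h(P-5) = 369.81 − 390.95 = -21.14 ft.
Hydraulic gradient: i = |Δh| / L = 21.14 / 1857 = 0.0114.

i ≈ 0.0114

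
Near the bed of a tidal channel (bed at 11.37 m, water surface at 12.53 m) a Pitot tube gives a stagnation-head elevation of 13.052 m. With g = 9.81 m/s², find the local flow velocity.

Near the bed, under hydrostatic conditions, the piezometric head (z + ψ) equals the free-surface elevation, 12.53 m.
Velocity head = total − piezometric = 13.052 − 12.53 = 0.522 m.
v = √(2g·h_v) = √(2 × 9.81 × 0.522) = 3.20 m/s.

v ≈ 3.20 m/s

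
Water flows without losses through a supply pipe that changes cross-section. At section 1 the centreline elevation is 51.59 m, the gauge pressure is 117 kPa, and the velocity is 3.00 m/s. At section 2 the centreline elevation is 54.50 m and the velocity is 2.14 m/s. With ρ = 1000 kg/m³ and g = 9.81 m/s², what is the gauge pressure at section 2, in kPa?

Pressure head at 1: ψ₁ = P₁/(ρg) = 117×1000 / (1000 × 9.81) = 11.93 m.
Velocity heads: v₁²/2g = 3.00²/19.62 = 0.459 m; v₂²/2g = 2.14²/19.62 = 0.233 m.
Total head H = z₁ + ψ₁ + v₁²/2g = 51.59 + 11.93 + 0.459 = 63.98 m.
ψ₂ = H − z₂ − v₂²/2g = 63.98 − 54.50 − 0.233 = 9.25 m.
P₂ = ρgψ₂ = 1000 × 9.81 × 9.25 ≈ 90.7 kPa.

P₂ ≈ 90.7 kPa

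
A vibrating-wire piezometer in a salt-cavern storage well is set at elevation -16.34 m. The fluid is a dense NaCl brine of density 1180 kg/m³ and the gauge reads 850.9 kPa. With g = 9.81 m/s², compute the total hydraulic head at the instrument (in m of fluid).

ψ = P/(ρg) = 850.9×1000 / (1180 × 9.81) = 73.51 m.
h = z + ψ = -16.34 + 73.51 = 57.17 m.

h ≈ 57.17 m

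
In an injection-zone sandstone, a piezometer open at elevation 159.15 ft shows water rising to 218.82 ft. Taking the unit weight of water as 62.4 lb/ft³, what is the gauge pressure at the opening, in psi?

Pressure head ψ = h − z = 218.82 − 159.15 = 59.67 ft.
P = γ·ψ / 144 = 62.4 × 59.67 / 144 = 25.9 psi.

P ≈ 25.9 psi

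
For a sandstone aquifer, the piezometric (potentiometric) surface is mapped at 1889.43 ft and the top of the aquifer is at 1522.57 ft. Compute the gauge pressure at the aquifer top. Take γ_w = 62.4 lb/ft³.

P ≈ 159 psi

Pressure head at the aquifer top: ψ = h − z = 1889.43 − 1522.57 = 366.86 ft.
P = γψ/144 = 62.4 × 366.86 / 144 = 159 psi.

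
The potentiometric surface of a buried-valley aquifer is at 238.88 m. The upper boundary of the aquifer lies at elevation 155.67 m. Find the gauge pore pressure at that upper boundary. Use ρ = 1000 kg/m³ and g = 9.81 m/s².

P ≈ 816 kPa

Pressure head at the aquifer top: ψ = h − z = 238.88 − 155.67 = 83.21 m.
P = ρgψ = 1000 × 9.81 × 83.21 = 816290 Pa ≈ 816 kPa.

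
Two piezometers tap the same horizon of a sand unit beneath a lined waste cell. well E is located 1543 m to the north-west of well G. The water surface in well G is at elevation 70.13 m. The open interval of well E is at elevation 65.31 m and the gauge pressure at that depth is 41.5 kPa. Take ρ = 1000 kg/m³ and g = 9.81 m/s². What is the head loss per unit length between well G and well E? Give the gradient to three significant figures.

Total head at well G: h = 70.13 m (water level in the piezometer is the total head).
Pressure head at well E: ψ = P/(ρg) = 41.5×1000 / (1000 × 9.81) = 4.23 m.
Total head at well E: h = z + ψ = 65.31 + 4.23 = 69.54 m.
Head difference: h(well G) − h(well E) = 70.13 − 69.54 = 0.59 m.
Hydraulic gradient: i = |Δh| / L = 0.59 / 1543 = 0.000382.

i ≈ 0.000382 m/m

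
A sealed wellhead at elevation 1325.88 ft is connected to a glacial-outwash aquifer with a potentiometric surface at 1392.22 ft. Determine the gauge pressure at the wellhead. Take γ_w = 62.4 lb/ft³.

Head above the cap: Δh = 1392.22 − 1325.88 = 66.34 ft.
P = γΔh/144 = 62.4 × 66.34 / 144 = 28.7 psi.

P ≈ 28.7 psi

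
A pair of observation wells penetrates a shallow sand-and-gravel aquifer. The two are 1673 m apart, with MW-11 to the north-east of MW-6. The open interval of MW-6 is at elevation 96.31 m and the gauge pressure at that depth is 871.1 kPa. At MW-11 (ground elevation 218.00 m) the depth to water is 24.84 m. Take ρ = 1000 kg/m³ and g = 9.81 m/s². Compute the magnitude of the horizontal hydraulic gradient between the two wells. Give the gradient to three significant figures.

Pressure head at MW-6: ψ = P/(ρg) = 871.1×1000 / (1000 × 9.81) = 88.80 m.
Total head at MW-6: h = z + ψ = 96.31 + 88.80 = 185.11 m.
Total head at MW-11: h = 218.00 − 24.84 = 193.16 m.
Head difference: h(MW-6) − h(MW-11) = 185.11 − 193.16 = -8.05 m.
Hydraulic gradient: i = |Δh| / L = 8.05 / 1673 = 0.00481.

i ≈ 0.00481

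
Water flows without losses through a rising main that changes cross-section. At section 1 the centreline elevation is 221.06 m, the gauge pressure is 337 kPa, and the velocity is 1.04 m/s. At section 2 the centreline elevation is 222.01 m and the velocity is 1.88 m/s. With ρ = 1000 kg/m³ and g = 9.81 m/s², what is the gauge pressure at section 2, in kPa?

Pressure head at 1: ψ₁ = P₁/(ρg) = 337×1000 / (1000 × 9.81) = 34.35 m.
Velocity heads: v₁²/2g = 1.04²/19.62 = 0.055 m; v₂²/2g = 1.88²/19.62 = 0.180 m.
Total head H = z₁ + ψ₁ + v₁²/2g = 221.06 + 34.35 + 0.055 = 255.47 m.
ψ₂ = H − z₂ − v₂²/2g = 255.47 − 222.01 − 0.180 = 33.28 m.
P₂ = ρgψ₂ = 1000 × 9.81 × 33.28 ≈ 326 kPa.

P₂ ≈ 326 kPa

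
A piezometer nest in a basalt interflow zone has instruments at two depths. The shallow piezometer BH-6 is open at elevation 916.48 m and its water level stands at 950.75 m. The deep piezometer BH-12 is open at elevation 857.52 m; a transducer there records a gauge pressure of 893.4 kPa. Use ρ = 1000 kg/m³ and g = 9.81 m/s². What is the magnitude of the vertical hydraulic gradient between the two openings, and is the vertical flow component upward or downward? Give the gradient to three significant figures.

|i_v| ≈ 0.0366; vertical flow is downward

Total head at BH-6: h = 950.75 m (water level in the standpipe).
Pressure head at BH-12: ψ = P/(ρg) = 893.4×1000 / (1000 × 9.81) = 91.07 m.
Total head at BH-12: h = z + ψ = 857.52 + 91.07 = 948.59 m.
Δh = h(BH-6) − h(BH-12) = 950.75 − 948.59 = 2.16 m.
Vertical separation Δz = 916.48 − 857.52 = 58.96 m.
|i_v| = |Δh| / Δz = 2.16 / 58.96 = 0.0366.
Head is higher in the shallow piezometer, so vertical flow is downward (recharge condition).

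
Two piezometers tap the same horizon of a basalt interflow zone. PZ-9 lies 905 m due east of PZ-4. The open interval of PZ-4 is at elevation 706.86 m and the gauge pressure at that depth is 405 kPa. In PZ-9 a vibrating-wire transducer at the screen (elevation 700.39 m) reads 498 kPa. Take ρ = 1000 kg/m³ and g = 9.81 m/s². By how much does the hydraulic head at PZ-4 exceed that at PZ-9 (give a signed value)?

Pressure head at PZ-4: ψ = P/(ρg) = 405×1000 / (1000 × 9.81) = 41.28 m.
Total head at PZ-4: h = z + ψ = 706.86 + 41.28 = 748.14 m.
Pressure head at PZ-9: ψ = P/(ρg) = 498×1000 / (1000 × 9.81) = 50.76 m.
Total head at PZ-9: h = z + ψ = 700.39 + 50.76 = 751.15 m.
Head difference: h(PZ-4) − h(PZ-9) = 748.14 − 751.15 = -3.01 m.

Δh ≈ -3.01 m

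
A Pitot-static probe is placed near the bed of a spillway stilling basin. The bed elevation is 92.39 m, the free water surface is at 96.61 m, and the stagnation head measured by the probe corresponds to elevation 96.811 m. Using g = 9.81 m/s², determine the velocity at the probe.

v ≈ 1.99 m/s

Near the bed, under hydrostatic conditions, the piezometric head (z + ψ) equals the free-surface elevation, 96.61 m.
Velocity head = total − piezometric = 96.811 − 96.61 = 0.201 m.
v = √(2g·h_v) = √(2 × 9.81 × 0.201) = 1.99 m/s.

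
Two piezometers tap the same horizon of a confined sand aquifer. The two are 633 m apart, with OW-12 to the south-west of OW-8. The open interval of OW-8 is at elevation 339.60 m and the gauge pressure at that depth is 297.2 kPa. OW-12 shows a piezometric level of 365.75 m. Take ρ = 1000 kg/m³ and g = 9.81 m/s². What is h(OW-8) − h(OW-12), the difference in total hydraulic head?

Pressure head at OW-8: ψ = P/(ρg) = 297.2×1000 / (1000 × 9.81) = 30.30 m.
Total head at OW-8: h = z + ψ = 339.60 + 30.30 = 369.90 m.
Total head at OW-12: h = 365.75 m (water level in the piezometer is the total head).
Head difference: h(OW-8) − h(OW-12) = 369.90 − 365.75 = 4.15 m.

Δh ≈ 4.15 m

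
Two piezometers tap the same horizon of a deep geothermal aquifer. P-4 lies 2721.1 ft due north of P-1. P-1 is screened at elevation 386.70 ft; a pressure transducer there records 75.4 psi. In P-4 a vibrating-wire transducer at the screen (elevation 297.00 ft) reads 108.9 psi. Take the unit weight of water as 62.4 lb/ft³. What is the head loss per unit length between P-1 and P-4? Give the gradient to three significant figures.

i ≈ 0.00455 ft/ft

Pressure head at P-1: ψ = 144·P/γ = 144 × 75.4 / 62.4 = 174.00 ft.
Total head at P-1: h = z + ψ = 386.70 + 174.00 = 560.70 ft.
Pressure head at P-4: ψ = 144·P/γ = 144 × 108.9 / 62.4 = 251.31 ft.
Total head at P-4: h = z + ψ = 297.00 + 251.31 = 548.31 ft.
Head difference: h(P-1) − h(P-4) = 560.70 − 548.31 = 12.39 ft.
Hydraulic gradient: i = |Δh| / L = 12.39 / 2721.1 = 0.00455.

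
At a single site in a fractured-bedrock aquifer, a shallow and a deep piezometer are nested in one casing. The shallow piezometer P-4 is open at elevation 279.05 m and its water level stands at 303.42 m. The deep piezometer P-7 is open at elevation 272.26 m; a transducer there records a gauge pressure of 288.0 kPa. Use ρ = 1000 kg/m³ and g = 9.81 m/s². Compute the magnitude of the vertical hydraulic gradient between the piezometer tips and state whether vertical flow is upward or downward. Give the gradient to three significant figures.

Total head at P-4: h = 303.42 m (water level in the standpipe).
Pressure head at P-7: ψ = P/(ρg) = 288.0×1000 / (1000 × 9.81) = 29.36 m.
Total head at P-7: h = z + ψ = 272.26 + 29.36 = 301.62 m.
Δh = h(P-4) − h(P-7) = 303.42 − 301.62 = 1.80 m.
Vertical separation Δz = 279.05 − 272.26 = 6.79 m.
|i_v| = |Δh| / Δz = 1.80 / 6.79 = 0.265.
Head is higher in the shallow piezometer, so vertical flow is downward (recharge condition).

|i_v| ≈ 0.265; vertical flow is downward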